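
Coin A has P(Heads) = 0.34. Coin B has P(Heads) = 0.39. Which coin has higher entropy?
B

For binary distributions, entropy is maximized at p=0.5 and decreases as p moves toward 0 or 1.

H(A) = H(0.34) = 0.9248 bits
H(B) = H(0.39) = 0.9648 bits

Distribution B (p=0.39) is closer to uniform (p=0.5), so it has higher entropy.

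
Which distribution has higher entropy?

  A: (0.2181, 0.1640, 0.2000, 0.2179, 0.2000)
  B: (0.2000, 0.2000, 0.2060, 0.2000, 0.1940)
B

Both distributions are close to uniform, making this a harder comparison.

H(A) = 2.3147 bits
H(B) = 2.3217 bits

The distribution closer to uniform has higher entropy.
Answer: B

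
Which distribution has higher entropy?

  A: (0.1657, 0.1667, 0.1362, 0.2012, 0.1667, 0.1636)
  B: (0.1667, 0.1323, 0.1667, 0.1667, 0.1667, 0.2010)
A

Both distributions are close to uniform, making this a harder comparison.

H(A) = 2.5758 bits
H(B) = 2.5747 bits

The distribution closer to uniform has higher entropy.
Answer: A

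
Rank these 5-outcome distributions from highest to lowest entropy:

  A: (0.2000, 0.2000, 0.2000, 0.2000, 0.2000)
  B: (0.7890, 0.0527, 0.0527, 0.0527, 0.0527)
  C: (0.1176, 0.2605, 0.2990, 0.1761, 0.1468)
A > C > B

Key insight: Entropy is maximized by uniform distributions and minimized by concentrated distributions.

- Uniform distributions have maximum entropy log₂(5) = 2.3219 bits
- The more "peaked" or concentrated a distribution, the lower its entropy

Entropies:
  H(A) = 2.3219 bits
  H(B) = 1.1654 bits
  H(C) = 2.2371 bits

Ranking: A > C > B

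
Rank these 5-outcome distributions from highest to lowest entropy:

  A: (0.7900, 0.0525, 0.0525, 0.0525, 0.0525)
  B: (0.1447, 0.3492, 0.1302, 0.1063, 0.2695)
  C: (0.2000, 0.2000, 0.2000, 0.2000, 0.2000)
C > B > A

Key insight: Entropy is maximized by uniform distributions and minimized by concentrated distributions.

- Uniform distributions have maximum entropy log₂(5) = 2.3219 bits
- The more "peaked" or concentrated a distribution, the lower its entropy

Entropies:
  H(A) = 1.1615 bits
  H(B) = 2.1702 bits
  H(C) = 2.3219 bits

Ranking: C > B > A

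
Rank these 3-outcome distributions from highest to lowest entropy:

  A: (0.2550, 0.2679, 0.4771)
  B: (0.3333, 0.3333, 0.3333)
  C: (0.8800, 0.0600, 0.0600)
B > A > C

Key insight: Entropy is maximized by uniform distributions and minimized by concentrated distributions.

- Uniform distributions have maximum entropy log₂(3) = 1.5850 bits
- The more "peaked" or concentrated a distribution, the lower its entropy

Entropies:
  H(A) = 1.5212 bits
  H(B) = 1.5850 bits
  H(C) = 0.6494 bits

Ranking: B > A > C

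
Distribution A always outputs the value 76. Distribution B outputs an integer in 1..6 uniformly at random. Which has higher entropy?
B

A is deterministic, so H(A) = 0. B is uniform over 6 outcomes, so H(B) = log₂(6) = 2.585 bits. Any distribution with genuine randomness has higher entropy than a deterministic one.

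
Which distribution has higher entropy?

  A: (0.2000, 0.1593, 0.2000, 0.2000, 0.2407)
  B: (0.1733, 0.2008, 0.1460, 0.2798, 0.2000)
A

Both distributions are close to uniform, making this a harder comparison.

H(A) = 2.3099 bits
H(B) = 2.2872 bits

The distribution closer to uniform has higher entropy.
Answer: A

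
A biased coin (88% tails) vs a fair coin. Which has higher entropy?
Fair coin

The fair coin is uniform (p=0.5), maximizing binary entropy at 1 bit. The biased coin has H(0.88) ≈ 0.529 bits — its outcome is more predictable, so its entropy is lower.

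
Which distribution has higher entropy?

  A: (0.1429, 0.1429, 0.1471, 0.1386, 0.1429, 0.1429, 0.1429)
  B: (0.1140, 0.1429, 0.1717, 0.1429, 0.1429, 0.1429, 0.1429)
A

Both distributions are close to uniform, making this a harder comparison.

H(A) = 2.8072 bits
H(B) = 2.7989 bits

The distribution closer to uniform has higher entropy.
Answer: A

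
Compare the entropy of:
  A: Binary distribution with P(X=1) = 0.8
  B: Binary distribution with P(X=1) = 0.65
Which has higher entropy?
B

For binary distributions, entropy is maximized at p=0.5 and decreases as p moves toward 0 or 1.

H(A) = H(0.8) = 0.7219 bits
H(B) = H(0.65) = 0.9341 bits

Distribution B (p=0.65) is closer to uniform (p=0.5), so it has higher entropy.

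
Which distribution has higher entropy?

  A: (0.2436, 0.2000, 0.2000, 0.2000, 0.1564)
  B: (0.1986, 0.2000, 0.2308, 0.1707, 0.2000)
B

Both distributions are close to uniform, making this a harder comparison.

H(A) = 2.3081 bits
H(B) = 2.3154 bits

The distribution closer to uniform has higher entropy.
Answer: B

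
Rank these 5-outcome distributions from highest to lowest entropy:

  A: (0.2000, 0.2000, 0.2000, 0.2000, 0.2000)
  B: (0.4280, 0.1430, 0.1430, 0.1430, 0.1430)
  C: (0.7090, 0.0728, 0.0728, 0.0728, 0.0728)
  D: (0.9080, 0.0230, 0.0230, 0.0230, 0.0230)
A > B > C > D

Key insight: Entropy is maximized by uniform distributions and minimized by concentrated distributions.

Entropies:
  H(A) = 2.3219 bits
  H(B) = 2.1290 bits
  H(C) = 1.4520 bits
  H(D) = 0.6271 bits

Ranking: A > B > C > D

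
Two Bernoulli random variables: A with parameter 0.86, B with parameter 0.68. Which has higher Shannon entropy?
B

For binary distributions, entropy is maximized at p=0.5 and decreases as p moves toward 0 or 1.

H(A) = H(0.86) = 0.5842 bits
H(B) = H(0.68) = 0.9044 bits

Distribution B (p=0.68) is closer to uniform (p=0.5), so it has higher entropy.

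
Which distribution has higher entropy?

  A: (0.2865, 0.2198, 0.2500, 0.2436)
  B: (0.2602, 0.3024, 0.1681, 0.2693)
A

Both distributions are close to uniform, making this a harder comparison.

H(A) = 1.9935 bits
H(B) = 1.9693 bits

The distribution closer to uniform has higher entropy.
Answer: A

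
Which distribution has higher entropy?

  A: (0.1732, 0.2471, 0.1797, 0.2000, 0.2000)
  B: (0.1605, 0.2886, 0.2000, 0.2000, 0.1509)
A

Both distributions are close to uniform, making this a harder comparison.

H(A) = 2.3102 bits
H(B) = 2.2815 bits

The distribution closer to uniform has higher entropy.
Answer: A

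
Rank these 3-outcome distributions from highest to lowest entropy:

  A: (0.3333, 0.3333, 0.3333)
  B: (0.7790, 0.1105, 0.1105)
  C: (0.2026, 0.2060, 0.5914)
A > C > B

Key insight: Entropy is maximized by uniform distributions and minimized by concentrated distributions.

- Uniform distributions have maximum entropy log₂(3) = 1.5850 bits
- The more "peaked" or concentrated a distribution, the lower its entropy

Entropies:
  H(A) = 1.5850 bits
  H(B) = 0.9830 bits
  H(C) = 1.3843 bits

Ranking: A > C > B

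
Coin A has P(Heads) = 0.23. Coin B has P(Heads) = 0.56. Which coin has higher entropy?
B

For binary distributions, entropy is maximized at p=0.5 and decreases as p moves toward 0 or 1.

H(A) = H(0.23) = 0.7780 bits
H(B) = H(0.56) = 0.9896 bits

Distribution B (p=0.56) is closer to uniform (p=0.5), so it has higher entropy.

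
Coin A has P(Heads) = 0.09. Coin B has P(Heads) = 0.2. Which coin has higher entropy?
B

For binary distributions, entropy is maximized at p=0.5 and decreases as p moves toward 0 or 1.

H(A) = H(0.09) = 0.4365 bits
H(B) = H(0.2) = 0.7219 bits

Distribution B (p=0.2) is closer to uniform (p=0.5), so it has higher entropy.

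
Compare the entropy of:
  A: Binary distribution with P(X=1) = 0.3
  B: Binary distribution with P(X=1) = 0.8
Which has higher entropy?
A

For binary distributions, entropy is maximized at p=0.5 and decreases as p moves toward 0 or 1.

H(A) = H(0.3) = 0.8813 bits
H(B) = H(0.8) = 0.7219 bits

Distribution A (p=0.3) is closer to uniform (p=0.5), so it has higher entropy.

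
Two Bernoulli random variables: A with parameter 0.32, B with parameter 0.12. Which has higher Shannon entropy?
A

For binary distributions, entropy is maximized at p=0.5 and decreases as p moves toward 0 or 1.

H(A) = H(0.32) = 0.9044 bits
H(B) = H(0.12) = 0.5294 bits

Distribution A (p=0.32) is closer to uniform (p=0.5), so it has higher entropy.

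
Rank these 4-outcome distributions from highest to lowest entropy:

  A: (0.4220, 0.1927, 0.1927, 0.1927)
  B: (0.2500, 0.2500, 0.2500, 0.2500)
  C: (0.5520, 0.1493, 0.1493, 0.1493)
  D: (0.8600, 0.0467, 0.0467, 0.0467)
B > A > C > D

Key insight: Entropy is maximized by uniform distributions and minimized by concentrated distributions.

Entropies:
  H(A) = 1.8985 bits
  H(B) = 2.0000 bits
  H(C) = 1.7022 bits
  H(D) = 0.8061 bits

Ranking: B > A > C > D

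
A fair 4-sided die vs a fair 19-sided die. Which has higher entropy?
19-sided die

Both are uniform distributions; for uniform over n outcomes, H = log₂(n). H(4-sided) = log₂(4) = 2.000 bits and H(19-sided) = log₂(19) = 4.248 bits. More outcomes in a uniform distribution means higher entropy.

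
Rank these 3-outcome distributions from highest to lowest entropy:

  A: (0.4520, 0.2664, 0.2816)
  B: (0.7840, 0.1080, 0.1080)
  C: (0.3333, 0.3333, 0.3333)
C > A > B

Key insight: Entropy is maximized by uniform distributions and minimized by concentrated distributions.

- Uniform distributions have maximum entropy log₂(3) = 1.5850 bits
- The more "peaked" or concentrated a distribution, the lower its entropy

Entropies:
  H(A) = 1.5410 bits
  H(B) = 0.9688 bits
  H(C) = 1.5850 bits

Ranking: C > A > B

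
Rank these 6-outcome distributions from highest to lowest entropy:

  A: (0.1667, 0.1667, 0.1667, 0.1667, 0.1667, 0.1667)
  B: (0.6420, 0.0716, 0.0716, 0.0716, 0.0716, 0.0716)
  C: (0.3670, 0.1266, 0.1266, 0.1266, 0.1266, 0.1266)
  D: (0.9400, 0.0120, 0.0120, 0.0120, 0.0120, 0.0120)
A > C > B > D

Key insight: Entropy is maximized by uniform distributions and minimized by concentrated distributions.

Entropies:
  H(A) = 2.5850 bits
  H(B) = 1.7723 bits
  H(C) = 2.4181 bits
  H(D) = 0.4668 bits

Ranking: A > C > B > D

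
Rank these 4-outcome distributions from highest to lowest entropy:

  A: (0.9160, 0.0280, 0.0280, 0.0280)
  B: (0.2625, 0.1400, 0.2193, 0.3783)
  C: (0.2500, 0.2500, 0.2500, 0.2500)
C > B > A

Key insight: Entropy is maximized by uniform distributions and minimized by concentrated distributions.

- Uniform distributions have maximum entropy log₂(4) = 2.0000 bits
- The more "peaked" or concentrated a distribution, the lower its entropy

Entropies:
  H(A) = 0.5493 bits
  H(B) = 1.9142 bits
  H(C) = 2.0000 bits

Ranking: C > B > A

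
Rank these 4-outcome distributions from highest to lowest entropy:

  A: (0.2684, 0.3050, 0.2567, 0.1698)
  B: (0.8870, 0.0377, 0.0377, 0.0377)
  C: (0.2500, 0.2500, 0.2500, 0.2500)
C > A > B

Key insight: Entropy is maximized by uniform distributions and minimized by concentrated distributions.

- Uniform distributions have maximum entropy log₂(4) = 2.0000 bits
- The more "peaked" or concentrated a distribution, the lower its entropy

Entropies:
  H(A) = 1.9698 bits
  H(B) = 0.6880 bits
  H(C) = 2.0000 bits

Ranking: C > A > B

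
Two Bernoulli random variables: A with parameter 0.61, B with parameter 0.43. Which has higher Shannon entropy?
B

For binary distributions, entropy is maximized at p=0.5 and decreases as p moves toward 0 or 1.

H(A) = H(0.61) = 0.9648 bits
H(B) = H(0.43) = 0.9858 bits

Distribution B (p=0.43) is closer to uniform (p=0.5), so it has higher entropy.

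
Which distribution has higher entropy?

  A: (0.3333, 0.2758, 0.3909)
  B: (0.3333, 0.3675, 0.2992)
B

Both distributions are close to uniform, making this a harder comparison.

H(A) = 1.5706 bits
H(B) = 1.5799 bits

The distribution closer to uniform has higher entropy.
Answer: B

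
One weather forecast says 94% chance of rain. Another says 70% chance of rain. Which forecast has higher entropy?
70% forecast

Treat each forecast as a Bernoulli distribution. Binary entropy is maximized at p=0.5 and falls off symmetrically toward 0 or 1. The 70% forecast is closer to 50%, so it is more uncertain. H(94%) ≈ 0.327 bits, H(70%) ≈ 0.881 bits.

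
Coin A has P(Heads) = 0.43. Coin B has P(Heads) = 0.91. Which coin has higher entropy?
A

For binary distributions, entropy is maximized at p=0.5 and decreases as p moves toward 0 or 1.

H(A) = H(0.43) = 0.9858 bits
H(B) = H(0.91) = 0.4365 bits

Distribution A (p=0.43) is closer to uniform (p=0.5), so it has higher entropy.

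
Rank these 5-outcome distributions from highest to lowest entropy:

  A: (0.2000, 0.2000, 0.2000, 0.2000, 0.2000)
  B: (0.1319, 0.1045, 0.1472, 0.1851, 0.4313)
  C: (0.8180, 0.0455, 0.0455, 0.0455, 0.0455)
A > B > C

Key insight: Entropy is maximized by uniform distributions and minimized by concentrated distributions.

- Uniform distributions have maximum entropy log₂(5) = 2.3219 bits
- The more "peaked" or concentrated a distribution, the lower its entropy

Entropies:
  H(A) = 2.3219 bits
  H(B) = 2.1066 bits
  H(C) = 1.0484 bits

Ranking: A > B > C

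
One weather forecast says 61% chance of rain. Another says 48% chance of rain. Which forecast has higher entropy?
48% forecast

Treat each forecast as a Bernoulli distribution. Binary entropy is maximized at p=0.5 and falls off symmetrically toward 0 or 1. The 48% forecast is closer to 50%, so it is more uncertain. H(61%) ≈ 0.965 bits, H(48%) ≈ 0.999 bits.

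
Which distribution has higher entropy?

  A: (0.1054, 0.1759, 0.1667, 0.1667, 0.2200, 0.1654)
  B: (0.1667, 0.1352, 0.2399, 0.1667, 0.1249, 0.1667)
A

Both distributions are close to uniform, making this a harder comparison.

H(A) = 2.5547 bits
H(B) = 2.5517 bits

The distribution closer to uniform has higher entropy.
Answer: A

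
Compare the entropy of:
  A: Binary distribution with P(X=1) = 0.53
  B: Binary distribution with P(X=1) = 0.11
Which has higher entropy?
A

For binary distributions, entropy is maximized at p=0.5 and decreases as p moves toward 0 or 1.

H(A) = H(0.53) = 0.9974 bits
H(B) = H(0.11) = 0.4999 bits

Distribution A (p=0.53) is closer to uniform (p=0.5), so it has higher entropy.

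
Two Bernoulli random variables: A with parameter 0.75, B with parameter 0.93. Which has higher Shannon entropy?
A

For binary distributions, entropy is maximized at p=0.5 and decreases as p moves toward 0 or 1.

H(A) = H(0.75) = 0.8113 bits
H(B) = H(0.93) = 0.3659 bits

Distribution A (p=0.75) is closer to uniform (p=0.5), so it has higher entropy.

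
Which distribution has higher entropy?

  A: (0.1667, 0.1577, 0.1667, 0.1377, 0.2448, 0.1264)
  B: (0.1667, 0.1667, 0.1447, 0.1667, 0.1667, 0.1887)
B

Both distributions are close to uniform, making this a harder comparison.

H(A) = 2.5501 bits
H(B) = 2.5808 bits

The distribution closer to uniform has higher entropy.
Answer: B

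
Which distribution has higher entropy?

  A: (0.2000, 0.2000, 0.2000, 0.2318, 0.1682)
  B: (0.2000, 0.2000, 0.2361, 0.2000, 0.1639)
A

Both distributions are close to uniform, making this a harder comparison.

H(A) = 2.3146 bits
H(B) = 2.3125 bits

The distribution closer to uniform has higher entropy.
Answer: A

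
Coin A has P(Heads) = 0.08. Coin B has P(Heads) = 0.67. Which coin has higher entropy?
B

For binary distributions, entropy is maximized at p=0.5 and decreases as p moves toward 0 or 1.

H(A) = H(0.08) = 0.4022 bits
H(B) = H(0.67) = 0.9149 bits

Distribution B (p=0.67) is closer to uniform (p=0.5), so it has higher entropy.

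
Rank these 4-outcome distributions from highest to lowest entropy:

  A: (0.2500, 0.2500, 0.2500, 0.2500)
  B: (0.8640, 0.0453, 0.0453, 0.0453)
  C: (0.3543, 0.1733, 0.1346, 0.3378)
A > C > B

Key insight: Entropy is maximized by uniform distributions and minimized by concentrated distributions.

- Uniform distributions have maximum entropy log₂(4) = 2.0000 bits
- The more "peaked" or concentrated a distribution, the lower its entropy

Entropies:
  H(A) = 2.0000 bits
  H(B) = 0.7892 bits
  H(C) = 1.8870 bits

Ranking: A > C > B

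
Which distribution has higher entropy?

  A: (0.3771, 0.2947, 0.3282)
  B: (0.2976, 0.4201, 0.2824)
A

Both distributions are close to uniform, making this a harder comparison.

H(A) = 1.5776 bits
H(B) = 1.5611 bits

The distribution closer to uniform has higher entropy.
Answer: A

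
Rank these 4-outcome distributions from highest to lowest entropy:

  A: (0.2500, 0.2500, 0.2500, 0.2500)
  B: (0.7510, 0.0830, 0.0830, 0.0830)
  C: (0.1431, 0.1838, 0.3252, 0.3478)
A > C > B

Key insight: Entropy is maximized by uniform distributions and minimized by concentrated distributions.

- Uniform distributions have maximum entropy log₂(4) = 2.0000 bits
- The more "peaked" or concentrated a distribution, the lower its entropy

Entropies:
  H(A) = 2.0000 bits
  H(B) = 1.2043 bits
  H(C) = 1.9076 bits

Ranking: A > C > B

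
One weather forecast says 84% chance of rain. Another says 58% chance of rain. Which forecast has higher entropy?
58% forecast

Treat each forecast as a Bernoulli distribution. Binary entropy is maximized at p=0.5 and falls off symmetrically toward 0 or 1. The 58% forecast is closer to 50%, so it is more uncertain. H(84%) ≈ 0.634 bits, H(58%) ≈ 0.981 bits.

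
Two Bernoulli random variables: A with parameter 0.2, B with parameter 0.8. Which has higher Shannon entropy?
Equal

For binary distributions, entropy is maximized at p=0.5 and decreases as p moves toward 0 or 1.

H(A) = H(0.2) = 0.7219 bits
H(B) = H(0.8) = 0.7219 bits

Both distributions are equally far from uniform (|0.2-0.5| = |0.8-0.5|), so they have the same entropy.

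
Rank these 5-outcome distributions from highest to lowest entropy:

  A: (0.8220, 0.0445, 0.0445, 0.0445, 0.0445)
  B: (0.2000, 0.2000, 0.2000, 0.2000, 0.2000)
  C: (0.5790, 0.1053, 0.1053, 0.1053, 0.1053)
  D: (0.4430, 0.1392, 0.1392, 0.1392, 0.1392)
B > D > C > A

Key insight: Entropy is maximized by uniform distributions and minimized by concentrated distributions.

Entropies:
  H(A) = 1.0317 bits
  H(B) = 2.3219 bits
  H(C) = 1.8239 bits
  H(D) = 2.1046 bits

Ranking: B > D > C > A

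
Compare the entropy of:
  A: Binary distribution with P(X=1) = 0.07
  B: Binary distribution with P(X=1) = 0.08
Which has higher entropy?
B

For binary distributions, entropy is maximized at p=0.5 and decreases as p moves toward 0 or 1.

H(A) = H(0.07) = 0.3659 bits
H(B) = H(0.08) = 0.4022 bits

Distribution B (p=0.08) is closer to uniform (p=0.5), so it has higher entropy.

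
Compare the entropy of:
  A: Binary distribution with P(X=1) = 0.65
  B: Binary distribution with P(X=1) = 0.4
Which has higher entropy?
B

For binary distributions, entropy is maximized at p=0.5 and decreases as p moves toward 0 or 1.

H(A) = H(0.65) = 0.9341 bits
H(B) = H(0.4) = 0.9710 bits

Distribution B (p=0.4) is closer to uniform (p=0.5), so it has higher entropy.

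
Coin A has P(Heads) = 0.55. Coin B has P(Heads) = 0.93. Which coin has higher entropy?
A

For binary distributions, entropy is maximized at p=0.5 and decreases as p moves toward 0 or 1.

H(A) = H(0.55) = 0.9928 bits
H(B) = H(0.93) = 0.3659 bits

Distribution A (p=0.55) is closer to uniform (p=0.5), so it has higher entropy.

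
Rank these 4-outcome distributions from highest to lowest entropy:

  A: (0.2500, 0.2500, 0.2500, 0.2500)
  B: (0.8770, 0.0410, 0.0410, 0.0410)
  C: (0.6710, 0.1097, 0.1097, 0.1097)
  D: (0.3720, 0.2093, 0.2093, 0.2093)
A > D > C > B

Key insight: Entropy is maximized by uniform distributions and minimized by concentrated distributions.

Entropies:
  H(A) = 2.0000 bits
  H(B) = 0.7329 bits
  H(C) = 1.4354 bits
  H(D) = 1.9476 bits

Ranking: A > D > C > B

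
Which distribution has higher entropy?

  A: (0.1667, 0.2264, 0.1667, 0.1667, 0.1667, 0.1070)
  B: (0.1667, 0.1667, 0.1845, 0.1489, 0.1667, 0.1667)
B

Both distributions are close to uniform, making this a harder comparison.

H(A) = 2.5534 bits
H(B) = 2.5822 bits

The distribution closer to uniform has higher entropy.
Answer: B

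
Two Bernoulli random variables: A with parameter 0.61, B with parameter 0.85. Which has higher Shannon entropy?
A

For binary distributions, entropy is maximized at p=0.5 and decreases as p moves toward 0 or 1.

H(A) = H(0.61) = 0.9648 bits
H(B) = H(0.85) = 0.6098 bits

Distribution A (p=0.61) is closer to uniform (p=0.5), so it has higher entropy.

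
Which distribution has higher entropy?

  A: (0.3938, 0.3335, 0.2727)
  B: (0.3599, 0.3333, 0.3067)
B

Both distributions are close to uniform, making this a harder comparison.

H(A) = 1.5690 bits
H(B) = 1.5819 bits

The distribution closer to uniform has higher entropy.
Answer: B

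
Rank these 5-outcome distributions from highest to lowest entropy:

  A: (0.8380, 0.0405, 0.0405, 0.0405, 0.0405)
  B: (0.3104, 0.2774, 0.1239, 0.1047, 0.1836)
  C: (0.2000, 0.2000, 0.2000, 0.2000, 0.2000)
C > B > A

Key insight: Entropy is maximized by uniform distributions and minimized by concentrated distributions.

- Uniform distributions have maximum entropy log₂(5) = 2.3219 bits
- The more "peaked" or concentrated a distribution, the lower its entropy

Entropies:
  H(A) = 0.9631 bits
  H(B) = 2.2002 bits
  H(C) = 2.3219 bits

Ranking: C > B > A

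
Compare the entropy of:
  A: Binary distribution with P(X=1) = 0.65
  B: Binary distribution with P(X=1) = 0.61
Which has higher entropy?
B

For binary distributions, entropy is maximized at p=0.5 and decreases as p moves toward 0 or 1.

H(A) = H(0.65) = 0.9341 bits
H(B) = H(0.61) = 0.9648 bits

Distribution B (p=0.61) is closer to uniform (p=0.5), so it has higher entropy.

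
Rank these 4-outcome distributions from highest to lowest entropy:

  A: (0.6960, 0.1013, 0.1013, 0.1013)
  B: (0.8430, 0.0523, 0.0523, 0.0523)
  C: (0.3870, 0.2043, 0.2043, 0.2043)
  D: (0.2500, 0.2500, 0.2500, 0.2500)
D > C > A > B

Key insight: Entropy is maximized by uniform distributions and minimized by concentrated distributions.

Entropies:
  H(A) = 1.3680 bits
  H(B) = 0.8759 bits
  H(C) = 1.9344 bits
  H(D) = 2.0000 bits

Ranking: D > C > A > B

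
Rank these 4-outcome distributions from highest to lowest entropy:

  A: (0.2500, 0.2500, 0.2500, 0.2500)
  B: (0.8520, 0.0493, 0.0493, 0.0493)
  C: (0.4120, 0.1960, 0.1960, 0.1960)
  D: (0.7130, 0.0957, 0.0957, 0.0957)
A > C > D > B

Key insight: Entropy is maximized by uniform distributions and minimized by concentrated distributions.

Entropies:
  H(A) = 2.0000 bits
  H(B) = 0.8394 bits
  H(C) = 1.9095 bits
  H(D) = 1.3197 bits

Ranking: A > C > D > B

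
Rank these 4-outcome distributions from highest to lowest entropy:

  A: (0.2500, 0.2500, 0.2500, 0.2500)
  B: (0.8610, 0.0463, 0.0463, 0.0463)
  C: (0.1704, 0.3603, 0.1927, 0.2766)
A > C > B

Key insight: Entropy is maximized by uniform distributions and minimized by concentrated distributions.

- Uniform distributions have maximum entropy log₂(4) = 2.0000 bits
- The more "peaked" or concentrated a distribution, the lower its entropy

Entropies:
  H(A) = 2.0000 bits
  H(B) = 0.8019 bits
  H(C) = 1.9363 bits

Ranking: A > C > B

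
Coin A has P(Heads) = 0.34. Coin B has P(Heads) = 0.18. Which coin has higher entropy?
A

For binary distributions, entropy is maximized at p=0.5 and decreases as p moves toward 0 or 1.

H(A) = H(0.34) = 0.9248 bits
H(B) = H(0.18) = 0.6801 bits

Distribution A (p=0.34) is closer to uniform (p=0.5), so it has higher entropy.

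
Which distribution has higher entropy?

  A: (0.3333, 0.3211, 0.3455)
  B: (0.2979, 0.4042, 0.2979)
A

Both distributions are close to uniform, making this a harder comparison.

H(A) = 1.5843 bits
H(B) = 1.5692 bits

The distribution closer to uniform has higher entropy.
Answer: A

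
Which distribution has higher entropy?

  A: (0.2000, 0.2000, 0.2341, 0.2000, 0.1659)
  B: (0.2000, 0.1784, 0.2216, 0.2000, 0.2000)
B

Both distributions are close to uniform, making this a harder comparison.

H(A) = 2.3135 bits
H(B) = 2.3186 bits

The distribution closer to uniform has higher entropy.
Answer: B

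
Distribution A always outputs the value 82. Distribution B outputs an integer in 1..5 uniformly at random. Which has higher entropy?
B

A is deterministic, so H(A) = 0. B is uniform over 5 outcomes, so H(B) = log₂(5) = 2.322 bits. Any distribution with genuine randomness has higher entropy than a deterministic one.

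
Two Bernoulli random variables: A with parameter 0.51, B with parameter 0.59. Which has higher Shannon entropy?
A

For binary distributions, entropy is maximized at p=0.5 and decreases as p moves toward 0 or 1.

H(A) = H(0.51) = 0.9997 bits
H(B) = H(0.59) = 0.9765 bits

Distribution A (p=0.51) is closer to uniform (p=0.5), so it has higher entropy.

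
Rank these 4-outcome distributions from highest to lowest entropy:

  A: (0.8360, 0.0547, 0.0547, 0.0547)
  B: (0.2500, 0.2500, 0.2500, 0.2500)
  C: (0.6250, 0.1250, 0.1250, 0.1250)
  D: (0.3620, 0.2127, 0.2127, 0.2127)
B > D > C > A

Key insight: Entropy is maximized by uniform distributions and minimized by concentrated distributions.

Entropies:
  H(A) = 0.9037 bits
  H(B) = 2.0000 bits
  H(C) = 1.5488 bits
  H(D) = 1.9555 bits

Ranking: B > D > C > A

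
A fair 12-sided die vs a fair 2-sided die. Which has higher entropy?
12-sided die

Both are uniform distributions; for uniform over n outcomes, H = log₂(n). H(12-sided) = log₂(12) = 3.585 bits and H(2-sided) = log₂(2) = 1.000 bits. More outcomes in a uniform distribution means higher entropy.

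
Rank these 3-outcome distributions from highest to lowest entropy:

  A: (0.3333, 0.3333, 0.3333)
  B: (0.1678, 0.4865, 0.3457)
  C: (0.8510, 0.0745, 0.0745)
A > B > C

Key insight: Entropy is maximized by uniform distributions and minimized by concentrated distributions.

- Uniform distributions have maximum entropy log₂(3) = 1.5850 bits
- The more "peaked" or concentrated a distribution, the lower its entropy

Entropies:
  H(A) = 1.5850 bits
  H(B) = 1.4676 bits
  H(C) = 0.7563 bits

Ranking: A > B > C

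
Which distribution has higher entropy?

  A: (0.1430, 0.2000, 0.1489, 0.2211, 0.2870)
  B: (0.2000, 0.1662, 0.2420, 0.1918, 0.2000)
B

Both distributions are close to uniform, making this a harder comparison.

H(A) = 2.2730 bits
H(B) = 2.3114 bits

The distribution closer to uniform has higher entropy.
Answer: B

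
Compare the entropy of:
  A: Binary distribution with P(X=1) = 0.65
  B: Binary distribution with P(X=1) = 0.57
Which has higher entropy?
B

For binary distributions, entropy is maximized at p=0.5 and decreases as p moves toward 0 or 1.

H(A) = H(0.65) = 0.9341 bits
H(B) = H(0.57) = 0.9858 bits

Distribution B (p=0.57) is closer to uniform (p=0.5), so it has higher entropy.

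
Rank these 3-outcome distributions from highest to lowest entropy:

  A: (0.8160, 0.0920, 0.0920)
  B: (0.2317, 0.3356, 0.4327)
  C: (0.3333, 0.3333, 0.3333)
C > B > A

Key insight: Entropy is maximized by uniform distributions and minimized by concentrated distributions.

- Uniform distributions have maximum entropy log₂(3) = 1.5850 bits
- The more "peaked" or concentrated a distribution, the lower its entropy

Entropies:
  H(A) = 0.8727 bits
  H(B) = 1.5404 bits
  H(C) = 1.5850 bits

Ranking: C > B > A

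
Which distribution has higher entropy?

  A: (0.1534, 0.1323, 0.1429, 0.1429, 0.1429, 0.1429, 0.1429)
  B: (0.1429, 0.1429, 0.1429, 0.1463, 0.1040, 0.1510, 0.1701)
A

Both distributions are close to uniform, making this a harder comparison.

H(A) = 2.8062 bits
H(B) = 2.7950 bits

The distribution closer to uniform has higher entropy.
Answer: A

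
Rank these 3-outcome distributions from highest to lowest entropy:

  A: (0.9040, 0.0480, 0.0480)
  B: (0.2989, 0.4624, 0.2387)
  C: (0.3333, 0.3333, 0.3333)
C > B > A

Key insight: Entropy is maximized by uniform distributions and minimized by concentrated distributions.

- Uniform distributions have maximum entropy log₂(3) = 1.5850 bits
- The more "peaked" or concentrated a distribution, the lower its entropy

Entropies:
  H(A) = 0.5522 bits
  H(B) = 1.5286 bits
  H(C) = 1.5850 bits

Ranking: C > B > A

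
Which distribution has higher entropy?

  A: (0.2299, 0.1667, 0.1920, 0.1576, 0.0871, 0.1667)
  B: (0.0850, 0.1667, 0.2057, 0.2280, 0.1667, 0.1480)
A

Both distributions are close to uniform, making this a harder comparison.

H(A) = 2.5333 bits
H(B) = 2.5274 bits

The distribution closer to uniform has higher entropy.
Answer: A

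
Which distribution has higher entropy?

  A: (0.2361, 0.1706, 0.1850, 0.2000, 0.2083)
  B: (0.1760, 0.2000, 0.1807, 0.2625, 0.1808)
A

Both distributions are close to uniform, making this a harder comparison.

H(A) = 2.3131 bits
H(B) = 2.3042 bits

The distribution closer to uniform has higher entropy.
Answer: A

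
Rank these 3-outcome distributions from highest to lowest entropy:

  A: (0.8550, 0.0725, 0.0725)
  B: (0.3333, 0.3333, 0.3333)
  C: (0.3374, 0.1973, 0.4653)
B > C > A

Key insight: Entropy is maximized by uniform distributions and minimized by concentrated distributions.

- Uniform distributions have maximum entropy log₂(3) = 1.5850 bits
- The more "peaked" or concentrated a distribution, the lower its entropy

Entropies:
  H(A) = 0.7422 bits
  H(B) = 1.5850 bits
  H(C) = 1.5044 bits

Ranking: B > C > A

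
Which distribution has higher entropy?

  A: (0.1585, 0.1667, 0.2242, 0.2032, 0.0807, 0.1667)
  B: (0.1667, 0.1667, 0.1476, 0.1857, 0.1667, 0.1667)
B

Both distributions are close to uniform, making this a harder comparison.

H(A) = 2.5267 bits
H(B) = 2.5818 bits

The distribution closer to uniform has higher entropy.
Answer: B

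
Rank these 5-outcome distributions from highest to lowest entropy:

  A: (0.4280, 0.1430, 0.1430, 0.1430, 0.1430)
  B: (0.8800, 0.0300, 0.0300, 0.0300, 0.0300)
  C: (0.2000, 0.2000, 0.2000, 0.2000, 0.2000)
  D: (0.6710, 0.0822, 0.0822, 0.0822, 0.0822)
C > A > D > B

Key insight: Entropy is maximized by uniform distributions and minimized by concentrated distributions.

Entropies:
  H(A) = 2.1290 bits
  H(B) = 0.7694 bits
  H(C) = 2.3219 bits
  H(D) = 1.5719 bits

Ranking: C > A > D > B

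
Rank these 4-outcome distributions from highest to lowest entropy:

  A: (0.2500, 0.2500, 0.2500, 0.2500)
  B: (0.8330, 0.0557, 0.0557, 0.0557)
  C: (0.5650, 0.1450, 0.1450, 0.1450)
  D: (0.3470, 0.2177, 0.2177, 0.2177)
A > D > C > B

Key insight: Entropy is maximized by uniform distributions and minimized by concentrated distributions.

Entropies:
  H(A) = 2.0000 bits
  H(B) = 0.9155 bits
  H(C) = 1.6772 bits
  H(D) = 1.9663 bits

Ranking: A > D > C > B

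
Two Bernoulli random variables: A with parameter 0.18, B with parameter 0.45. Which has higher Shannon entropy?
B

For binary distributions, entropy is maximized at p=0.5 and decreases as p moves toward 0 or 1.

H(A) = H(0.18) = 0.6801 bits
H(B) = H(0.45) = 0.9928 bits

Distribution B (p=0.45) is closer to uniform (p=0.5), so it has higher entropy.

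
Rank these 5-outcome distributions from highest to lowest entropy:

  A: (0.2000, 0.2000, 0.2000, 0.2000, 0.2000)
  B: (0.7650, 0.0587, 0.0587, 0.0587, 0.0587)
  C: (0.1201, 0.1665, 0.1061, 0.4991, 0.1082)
A > C > B

Key insight: Entropy is maximized by uniform distributions and minimized by concentrated distributions.

- Uniform distributions have maximum entropy log₂(5) = 2.3219 bits
- The more "peaked" or concentrated a distribution, the lower its entropy

Entropies:
  H(A) = 2.3219 bits
  H(B) = 1.2566 bits
  H(C) = 1.9887 bits

Ranking: A > C > B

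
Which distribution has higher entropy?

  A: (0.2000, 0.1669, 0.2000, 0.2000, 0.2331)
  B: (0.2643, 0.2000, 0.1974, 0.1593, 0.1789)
A

Both distributions are close to uniform, making this a harder comparison.

H(A) = 2.3140 bits
H(B) = 2.3003 bits

The distribution closer to uniform has higher entropy.
Answer: A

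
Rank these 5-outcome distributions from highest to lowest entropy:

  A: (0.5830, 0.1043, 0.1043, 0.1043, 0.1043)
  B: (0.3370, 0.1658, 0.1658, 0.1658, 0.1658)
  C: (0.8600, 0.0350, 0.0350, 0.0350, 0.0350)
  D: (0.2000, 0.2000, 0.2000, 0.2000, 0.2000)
D > B > A > C

Key insight: Entropy is maximized by uniform distributions and minimized by concentrated distributions.

Entropies:
  H(A) = 1.8140 bits
  H(B) = 2.2479 bits
  H(C) = 0.8642 bits
  H(D) = 2.3219 bits

Ranking: D > B > A > C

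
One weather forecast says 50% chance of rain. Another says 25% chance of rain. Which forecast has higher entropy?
50% forecast

Treat each forecast as a Bernoulli distribution. Binary entropy is maximized at p=0.5 and falls off symmetrically toward 0 or 1. The 50% forecast is closer to 50%, so it is more uncertain. H(50%) ≈ 1.000 bits, H(25%) ≈ 0.811 bits.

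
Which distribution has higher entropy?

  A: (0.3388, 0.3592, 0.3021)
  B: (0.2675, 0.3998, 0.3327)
A

Both distributions are close to uniform, making this a harder comparison.

H(A) = 1.5813 bits
H(B) = 1.5659 bits

The distribution closer to uniform has higher entropy.
Answer: A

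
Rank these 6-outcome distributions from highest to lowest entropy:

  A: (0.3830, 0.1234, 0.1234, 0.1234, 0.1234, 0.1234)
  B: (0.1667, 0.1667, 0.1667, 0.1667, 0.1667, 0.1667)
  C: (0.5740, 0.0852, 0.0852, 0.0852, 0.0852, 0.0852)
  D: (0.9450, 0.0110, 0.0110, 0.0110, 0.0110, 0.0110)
B > A > C > D

Key insight: Entropy is maximized by uniform distributions and minimized by concentrated distributions.

Entropies:
  H(A) = 2.3928 bits
  H(B) = 2.5850 bits
  H(C) = 1.9733 bits
  H(D) = 0.4350 bits

Ranking: B > A > C > D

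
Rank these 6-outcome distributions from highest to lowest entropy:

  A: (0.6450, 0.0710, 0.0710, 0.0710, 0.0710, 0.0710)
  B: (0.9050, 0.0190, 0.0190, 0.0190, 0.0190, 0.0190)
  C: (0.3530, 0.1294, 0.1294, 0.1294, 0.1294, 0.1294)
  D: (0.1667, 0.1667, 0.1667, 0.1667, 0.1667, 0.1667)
D > C > A > B

Key insight: Entropy is maximized by uniform distributions and minimized by concentrated distributions.

Entropies:
  H(A) = 1.7627 bits
  H(B) = 0.6735 bits
  H(C) = 2.4390 bits
  H(D) = 2.5850 bits

Ranking: D > C > A > B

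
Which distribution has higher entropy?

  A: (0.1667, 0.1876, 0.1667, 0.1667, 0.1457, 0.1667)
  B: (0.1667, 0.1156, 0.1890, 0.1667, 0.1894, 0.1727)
A

Both distributions are close to uniform, making this a harder comparison.

H(A) = 2.5811 bits
H(B) = 2.5679 bits

The distribution closer to uniform has higher entropy.
Answer: A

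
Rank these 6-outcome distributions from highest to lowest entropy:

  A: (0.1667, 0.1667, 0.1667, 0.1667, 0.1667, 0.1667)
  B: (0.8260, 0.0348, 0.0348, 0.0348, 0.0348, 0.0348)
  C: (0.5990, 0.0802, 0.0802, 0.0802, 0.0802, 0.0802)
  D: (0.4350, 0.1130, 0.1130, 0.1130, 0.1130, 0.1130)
A > D > C > B

Key insight: Entropy is maximized by uniform distributions and minimized by concentrated distributions.

Entropies:
  H(A) = 2.5850 bits
  H(B) = 1.0708 bits
  H(C) = 1.9026 bits
  H(D) = 2.2997 bits

Ranking: A > D > C > B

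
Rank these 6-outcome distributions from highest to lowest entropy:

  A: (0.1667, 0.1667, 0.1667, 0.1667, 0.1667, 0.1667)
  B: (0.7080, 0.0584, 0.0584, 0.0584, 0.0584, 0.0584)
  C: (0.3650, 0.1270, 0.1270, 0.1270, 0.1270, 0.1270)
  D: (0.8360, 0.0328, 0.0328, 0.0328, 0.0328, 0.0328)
A > C > B > D

Key insight: Entropy is maximized by uniform distributions and minimized by concentrated distributions.

Entropies:
  H(A) = 2.5850 bits
  H(B) = 1.5493 bits
  H(C) = 2.4212 bits
  H(D) = 1.0246 bits

Ranking: A > C > B > D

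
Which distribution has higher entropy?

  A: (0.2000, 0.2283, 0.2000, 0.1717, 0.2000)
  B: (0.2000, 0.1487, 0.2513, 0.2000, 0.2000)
A

Both distributions are close to uniform, making this a harder comparison.

H(A) = 2.3161 bits
H(B) = 2.3028 bits

The distribution closer to uniform has higher entropy.
Answer: A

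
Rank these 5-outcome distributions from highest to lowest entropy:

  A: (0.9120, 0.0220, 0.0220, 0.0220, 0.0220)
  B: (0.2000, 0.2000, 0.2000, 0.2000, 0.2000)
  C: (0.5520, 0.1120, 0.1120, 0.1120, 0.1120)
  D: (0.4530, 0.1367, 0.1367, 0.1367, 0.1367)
B > D > C > A

Key insight: Entropy is maximized by uniform distributions and minimized by concentrated distributions.

Entropies:
  H(A) = 0.6058 bits
  H(B) = 2.3219 bits
  H(C) = 1.8882 bits
  H(D) = 2.0876 bits

Ranking: B > D > C > A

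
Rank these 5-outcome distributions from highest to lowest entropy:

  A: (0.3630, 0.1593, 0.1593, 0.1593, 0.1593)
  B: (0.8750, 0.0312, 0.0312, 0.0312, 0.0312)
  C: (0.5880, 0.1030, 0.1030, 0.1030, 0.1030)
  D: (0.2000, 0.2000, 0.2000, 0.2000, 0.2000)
D > A > C > B

Key insight: Entropy is maximized by uniform distributions and minimized by concentrated distributions.

Entropies:
  H(A) = 2.2191 bits
  H(B) = 0.7936 bits
  H(C) = 1.8015 bits
  H(D) = 2.3219 bits

Ranking: D > A > C > B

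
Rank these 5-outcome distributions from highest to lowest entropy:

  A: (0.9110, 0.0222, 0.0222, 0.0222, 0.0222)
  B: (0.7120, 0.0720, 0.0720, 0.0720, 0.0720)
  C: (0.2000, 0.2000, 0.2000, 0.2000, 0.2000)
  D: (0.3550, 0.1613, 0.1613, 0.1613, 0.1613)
C > D > B > A

Key insight: Entropy is maximized by uniform distributions and minimized by concentrated distributions.

Entropies:
  H(A) = 0.6111 bits
  H(B) = 1.4421 bits
  H(C) = 2.3219 bits
  H(D) = 2.2285 bits

Ranking: C > D > B > A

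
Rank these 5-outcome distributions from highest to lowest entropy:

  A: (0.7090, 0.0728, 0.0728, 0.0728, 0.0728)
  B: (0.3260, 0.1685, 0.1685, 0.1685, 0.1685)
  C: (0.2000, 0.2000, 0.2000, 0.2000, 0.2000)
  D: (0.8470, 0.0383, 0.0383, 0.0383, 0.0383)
C > B > A > D

Key insight: Entropy is maximized by uniform distributions and minimized by concentrated distributions.

Entropies:
  H(A) = 1.4520 bits
  H(B) = 2.2588 bits
  H(C) = 2.3219 bits
  H(D) = 0.9233 bits

Ranking: C > B > A > D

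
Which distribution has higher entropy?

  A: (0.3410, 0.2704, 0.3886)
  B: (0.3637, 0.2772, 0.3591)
B

Both distributions are close to uniform, making this a harder comparison.

H(A) = 1.5694 bits
H(B) = 1.5744 bits

The distribution closer to uniform has higher entropy.
Answer: B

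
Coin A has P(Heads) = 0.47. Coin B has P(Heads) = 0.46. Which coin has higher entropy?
A

For binary distributions, entropy is maximized at p=0.5 and decreases as p moves toward 0 or 1.

H(A) = H(0.47) = 0.9974 bits
H(B) = H(0.46) = 0.9954 bits

Distribution A (p=0.47) is closer to uniform (p=0.5), so it has higher entropy.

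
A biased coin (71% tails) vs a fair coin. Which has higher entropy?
Fair coin

The fair coin is uniform (p=0.5), maximizing binary entropy at 1 bit. The biased coin has H(0.71) ≈ 0.869 bits — its outcome is more predictable, so its entropy is lower.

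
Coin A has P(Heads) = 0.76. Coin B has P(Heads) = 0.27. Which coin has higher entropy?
B

For binary distributions, entropy is maximized at p=0.5 and decreases as p moves toward 0 or 1.

H(A) = H(0.76) = 0.7950 bits
H(B) = H(0.27) = 0.8415 bits

Distribution B (p=0.27) is closer to uniform (p=0.5), so it has higher entropy.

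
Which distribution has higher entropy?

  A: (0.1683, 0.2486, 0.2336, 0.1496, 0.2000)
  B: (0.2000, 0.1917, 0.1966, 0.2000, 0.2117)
B

Both distributions are close to uniform, making this a harder comparison.

H(A) = 2.2963 bits
H(B) = 2.3212 bits

The distribution closer to uniform has higher entropy.
Answer: B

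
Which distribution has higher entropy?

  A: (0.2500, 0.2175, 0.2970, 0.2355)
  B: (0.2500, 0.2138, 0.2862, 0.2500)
B

Both distributions are close to uniform, making this a harder comparison.

H(A) = 1.9902 bits
H(B) = 1.9924 bits

The distribution closer to uniform has higher entropy.
Answer: B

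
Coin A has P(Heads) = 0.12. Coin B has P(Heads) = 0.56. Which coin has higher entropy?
B

For binary distributions, entropy is maximized at p=0.5 and decreases as p moves toward 0 or 1.

H(A) = H(0.12) = 0.5294 bits
H(B) = H(0.56) = 0.9896 bits

Distribution B (p=0.56) is closer to uniform (p=0.5), so it has higher entropy.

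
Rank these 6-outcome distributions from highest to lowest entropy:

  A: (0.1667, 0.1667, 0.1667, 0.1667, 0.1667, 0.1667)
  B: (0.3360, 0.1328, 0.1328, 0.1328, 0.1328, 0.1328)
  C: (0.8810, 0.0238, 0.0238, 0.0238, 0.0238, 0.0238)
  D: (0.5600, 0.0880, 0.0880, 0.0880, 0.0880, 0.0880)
A > B > D > C

Key insight: Entropy is maximized by uniform distributions and minimized by concentrated distributions.

Entropies:
  H(A) = 2.5850 bits
  H(B) = 2.4627 bits
  H(C) = 0.8028 bits
  H(D) = 2.0112 bits

Ranking: A > B > D > C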